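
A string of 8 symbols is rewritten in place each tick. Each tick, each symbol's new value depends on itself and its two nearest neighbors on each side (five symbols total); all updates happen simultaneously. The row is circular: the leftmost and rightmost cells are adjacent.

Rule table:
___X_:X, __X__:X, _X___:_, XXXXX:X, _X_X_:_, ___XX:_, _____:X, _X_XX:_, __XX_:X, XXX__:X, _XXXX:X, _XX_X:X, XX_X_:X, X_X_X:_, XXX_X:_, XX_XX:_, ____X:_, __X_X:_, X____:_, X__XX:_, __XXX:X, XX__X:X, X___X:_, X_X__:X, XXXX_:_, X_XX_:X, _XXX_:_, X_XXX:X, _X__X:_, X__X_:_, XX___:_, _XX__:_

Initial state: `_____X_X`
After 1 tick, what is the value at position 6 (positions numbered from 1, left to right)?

_

__X_X__X
position 6 holds _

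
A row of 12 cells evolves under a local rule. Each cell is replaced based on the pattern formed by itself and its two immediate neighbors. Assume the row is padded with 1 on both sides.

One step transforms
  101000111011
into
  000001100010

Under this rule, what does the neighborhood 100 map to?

0

At position 3 the neighborhood is 100; the next row has 0 there.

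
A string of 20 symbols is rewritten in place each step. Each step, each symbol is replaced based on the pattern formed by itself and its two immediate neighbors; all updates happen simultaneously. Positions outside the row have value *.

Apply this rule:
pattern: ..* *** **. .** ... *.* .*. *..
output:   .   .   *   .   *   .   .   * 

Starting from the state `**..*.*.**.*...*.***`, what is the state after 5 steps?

.**......*..**......
..******..*..******.
*......**..*......*.
******..**..*****...
.....**..**.....***.

.....**..**.....***.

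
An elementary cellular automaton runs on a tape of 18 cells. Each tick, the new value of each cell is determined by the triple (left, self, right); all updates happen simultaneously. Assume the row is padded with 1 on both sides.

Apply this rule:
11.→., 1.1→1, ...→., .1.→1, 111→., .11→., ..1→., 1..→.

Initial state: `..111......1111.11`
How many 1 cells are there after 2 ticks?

1

...............1..
...............1..
count of 1: 1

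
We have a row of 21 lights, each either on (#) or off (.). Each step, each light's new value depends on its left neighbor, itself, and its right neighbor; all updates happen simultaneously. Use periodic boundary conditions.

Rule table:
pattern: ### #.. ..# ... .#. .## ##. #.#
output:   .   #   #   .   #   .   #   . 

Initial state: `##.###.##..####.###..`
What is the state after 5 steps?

...#######..#..##..#.

step 1: .#...#..###...#...###
step 2: .##.####..##.###.#..#
step 3: ..#....###.#...#.####
step 4: ####..#..#.##.##....#
step 5: ...#######..#..##..#.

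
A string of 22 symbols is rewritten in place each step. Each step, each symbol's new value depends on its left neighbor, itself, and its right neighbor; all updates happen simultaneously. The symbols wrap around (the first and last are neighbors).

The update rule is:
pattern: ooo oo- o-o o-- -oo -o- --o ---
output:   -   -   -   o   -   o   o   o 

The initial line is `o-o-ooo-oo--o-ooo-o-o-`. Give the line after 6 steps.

oooooooooo---ooooooooo

o-o-------ooo-----o-o-
o-oooooooo---oooooo-o-
o---------ooo-------o-
oooooooooo---oooooooo-
----------ooo---------
oooooooooo---ooooooooo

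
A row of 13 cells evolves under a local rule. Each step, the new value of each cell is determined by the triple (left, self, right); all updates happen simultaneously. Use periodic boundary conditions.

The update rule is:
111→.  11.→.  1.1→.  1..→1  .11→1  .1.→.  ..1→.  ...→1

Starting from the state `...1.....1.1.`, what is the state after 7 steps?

1.1....11..11

step 1: 11..1111....1
step 2: ..1.1...111.1
step 3: 1....11.1....
step 4: .111.1...111.
step 5: .1....11.1..1
step 6: ..111.1...1..
step 7: 1.1....11..11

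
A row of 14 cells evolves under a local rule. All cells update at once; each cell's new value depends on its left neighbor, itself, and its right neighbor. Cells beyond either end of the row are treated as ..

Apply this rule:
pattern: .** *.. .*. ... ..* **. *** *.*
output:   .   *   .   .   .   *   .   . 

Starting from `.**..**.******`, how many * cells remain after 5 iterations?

3

..**..*......*
...**..*......
....**..*.....
.....**..*....
......**..*...
count of *: 3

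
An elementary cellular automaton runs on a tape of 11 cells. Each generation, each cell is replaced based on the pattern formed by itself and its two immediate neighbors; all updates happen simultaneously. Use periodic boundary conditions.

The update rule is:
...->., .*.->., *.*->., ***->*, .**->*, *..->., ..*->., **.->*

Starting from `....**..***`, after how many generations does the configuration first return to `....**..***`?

1

generation 1: ....**..***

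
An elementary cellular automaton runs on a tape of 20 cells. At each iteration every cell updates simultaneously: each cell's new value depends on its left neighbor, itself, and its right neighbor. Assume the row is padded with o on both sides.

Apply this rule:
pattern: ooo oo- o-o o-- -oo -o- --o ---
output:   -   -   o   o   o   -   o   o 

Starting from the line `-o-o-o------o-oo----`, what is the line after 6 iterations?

o-o-o-oooooo-oo-oooo
-o-o-oo-----oo-oo---
o-o-oo-oooooo-oo-ooo
-o-oo-oo-----oo-oo--
o-oo-oo-oooooo-oo-oo
-oo-oo-oo-----oo-oo-

-oo-oo-oo-----oo-oo-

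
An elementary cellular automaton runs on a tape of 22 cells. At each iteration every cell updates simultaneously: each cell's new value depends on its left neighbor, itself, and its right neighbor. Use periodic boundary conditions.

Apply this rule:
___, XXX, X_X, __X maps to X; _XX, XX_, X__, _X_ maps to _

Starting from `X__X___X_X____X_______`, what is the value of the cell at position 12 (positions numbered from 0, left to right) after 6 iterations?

_

__X__XX_X__XXX__XXXXXX
_X__X__X__X_X__X_XXXX_
X__X__X__X_X__X_X_XX__
__X__X__X_X__X_X_X___X
_X__X__X_X__X_X_X__XX_
X__X__X_X__X_X_X__X___
position 12 holds _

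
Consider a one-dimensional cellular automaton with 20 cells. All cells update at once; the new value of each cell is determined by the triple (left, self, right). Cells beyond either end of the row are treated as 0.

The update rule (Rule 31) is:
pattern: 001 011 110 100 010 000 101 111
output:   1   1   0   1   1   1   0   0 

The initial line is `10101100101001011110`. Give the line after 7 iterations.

10101011111111111100

10101011101111010001
10101010001000011111
10101011111111110000
10101010000000001111
10101011111111111000
10101010000000000111
10101011111111111100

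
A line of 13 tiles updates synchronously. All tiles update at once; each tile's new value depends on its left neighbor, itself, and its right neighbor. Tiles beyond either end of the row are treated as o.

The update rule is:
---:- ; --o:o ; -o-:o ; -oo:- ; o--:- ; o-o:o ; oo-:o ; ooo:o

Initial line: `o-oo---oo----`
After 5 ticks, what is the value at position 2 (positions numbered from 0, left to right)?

oo-o--o-o---o
oooo-oooo--o-
ooooo-ooo-ooo
oooooo-ooo-oo
ooooooo-ooo-o
position 2 holds o

o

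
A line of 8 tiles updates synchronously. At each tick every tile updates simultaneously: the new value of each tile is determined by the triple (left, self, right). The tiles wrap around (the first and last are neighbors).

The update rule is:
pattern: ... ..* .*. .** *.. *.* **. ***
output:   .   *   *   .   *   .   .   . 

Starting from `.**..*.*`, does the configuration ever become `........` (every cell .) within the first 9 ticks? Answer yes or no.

tick 1: ...***.*
tick 2: *.*....*
tick 3: ..**..*.
tick 4: .*..****
tick 5: .***....
tick 6: *...*...
tick 7: **.***.*
tick 8: ........
all cells are . at tick 8

yes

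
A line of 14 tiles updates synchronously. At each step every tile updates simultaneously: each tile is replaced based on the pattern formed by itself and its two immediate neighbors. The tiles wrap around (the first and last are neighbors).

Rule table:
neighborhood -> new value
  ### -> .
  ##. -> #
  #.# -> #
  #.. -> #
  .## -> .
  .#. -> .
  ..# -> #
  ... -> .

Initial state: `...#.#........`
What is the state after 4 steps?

.#.#.#.#.#...#

..#.#.#.......
.#.#.#.#......
#.#.#.#.#.....
.#.#.#.#.#...#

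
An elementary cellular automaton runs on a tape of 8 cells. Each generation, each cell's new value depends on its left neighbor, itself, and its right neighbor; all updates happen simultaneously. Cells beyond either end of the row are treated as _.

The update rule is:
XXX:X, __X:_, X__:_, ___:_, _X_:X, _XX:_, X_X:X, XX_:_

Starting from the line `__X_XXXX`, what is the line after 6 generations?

__XX_XX_
____X___
____X___  (fixed point — unchanged through generation 6)

____X___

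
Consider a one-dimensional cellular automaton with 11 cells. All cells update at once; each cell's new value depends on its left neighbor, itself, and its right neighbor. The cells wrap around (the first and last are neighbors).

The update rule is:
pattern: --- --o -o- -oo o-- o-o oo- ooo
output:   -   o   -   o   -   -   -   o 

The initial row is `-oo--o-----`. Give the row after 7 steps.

oo--o------
o--o------o
--o------oo
-o------oo-
o------oo--
------oo--o
-----oo--o-

-----oo--o-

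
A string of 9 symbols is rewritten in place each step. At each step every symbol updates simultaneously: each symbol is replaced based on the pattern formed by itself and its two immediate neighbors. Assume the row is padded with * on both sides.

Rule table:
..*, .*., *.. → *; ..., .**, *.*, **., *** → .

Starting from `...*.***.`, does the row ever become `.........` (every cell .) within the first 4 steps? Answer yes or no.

no

step 1: *.**.....
step 2: ....*...*
step 3: *..***.*.
step 4: .**....*.
step 4 is .**....*., still not uniform .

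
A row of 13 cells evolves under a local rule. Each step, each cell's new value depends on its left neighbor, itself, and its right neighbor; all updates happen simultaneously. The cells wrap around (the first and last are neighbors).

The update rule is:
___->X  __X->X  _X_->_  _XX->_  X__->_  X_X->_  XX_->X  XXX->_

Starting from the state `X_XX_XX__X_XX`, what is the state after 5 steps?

step 1: X__X__X_X____
step 2: __X__X____XXX
step 3: _X__X__XXX__X
step 4: ___X__X__X_X_
step 5: XXX__X__X____

XXX__X__X____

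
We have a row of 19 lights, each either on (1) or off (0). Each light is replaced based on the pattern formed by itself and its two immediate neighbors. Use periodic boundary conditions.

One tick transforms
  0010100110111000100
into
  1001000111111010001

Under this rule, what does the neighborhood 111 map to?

At position 11 the neighborhood is 111; the next row has 1 there.

1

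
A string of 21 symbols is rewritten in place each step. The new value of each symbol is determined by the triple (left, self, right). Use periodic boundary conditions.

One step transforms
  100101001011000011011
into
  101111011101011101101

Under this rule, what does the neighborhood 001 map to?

At position 2 the neighborhood is 001; the next row has 1 there.

1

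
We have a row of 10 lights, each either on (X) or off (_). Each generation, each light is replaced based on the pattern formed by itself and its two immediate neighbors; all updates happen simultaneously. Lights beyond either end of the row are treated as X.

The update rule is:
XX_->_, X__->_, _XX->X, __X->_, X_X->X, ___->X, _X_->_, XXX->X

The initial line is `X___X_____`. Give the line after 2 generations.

__X___XXX_
____X_XX_X

____X_XX_X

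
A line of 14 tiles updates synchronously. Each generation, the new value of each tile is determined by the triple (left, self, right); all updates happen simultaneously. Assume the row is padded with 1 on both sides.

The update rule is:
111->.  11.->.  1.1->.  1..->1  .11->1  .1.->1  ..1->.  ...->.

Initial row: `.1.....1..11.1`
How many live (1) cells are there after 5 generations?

7

.11....11.1..1
.1.1...1..11.1
.1.11..11.1..1
.1.1.1.1..11.1
.1.1.1.11.1..1
count of 1: 7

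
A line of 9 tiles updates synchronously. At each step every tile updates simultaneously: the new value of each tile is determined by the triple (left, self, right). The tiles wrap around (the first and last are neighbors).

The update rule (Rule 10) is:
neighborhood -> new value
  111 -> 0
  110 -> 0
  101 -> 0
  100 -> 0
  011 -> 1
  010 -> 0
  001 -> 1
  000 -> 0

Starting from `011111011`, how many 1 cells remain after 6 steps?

2

step 1: 010000010
step 2: 100000100
step 3: 000001001
step 4: 000010010
step 5: 000100100
step 6: 001001000
count of 1: 2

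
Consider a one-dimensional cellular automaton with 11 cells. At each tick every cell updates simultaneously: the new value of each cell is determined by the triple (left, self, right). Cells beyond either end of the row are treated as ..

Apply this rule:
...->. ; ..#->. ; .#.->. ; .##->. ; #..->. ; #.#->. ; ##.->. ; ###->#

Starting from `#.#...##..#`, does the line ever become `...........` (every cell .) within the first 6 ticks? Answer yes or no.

...........
all cells are . at tick 1

yes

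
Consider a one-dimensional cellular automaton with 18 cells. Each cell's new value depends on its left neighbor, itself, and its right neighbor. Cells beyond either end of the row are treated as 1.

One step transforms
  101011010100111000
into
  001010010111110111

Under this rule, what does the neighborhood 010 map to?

1

At position 2 the neighborhood is 010; the next row has 1 there.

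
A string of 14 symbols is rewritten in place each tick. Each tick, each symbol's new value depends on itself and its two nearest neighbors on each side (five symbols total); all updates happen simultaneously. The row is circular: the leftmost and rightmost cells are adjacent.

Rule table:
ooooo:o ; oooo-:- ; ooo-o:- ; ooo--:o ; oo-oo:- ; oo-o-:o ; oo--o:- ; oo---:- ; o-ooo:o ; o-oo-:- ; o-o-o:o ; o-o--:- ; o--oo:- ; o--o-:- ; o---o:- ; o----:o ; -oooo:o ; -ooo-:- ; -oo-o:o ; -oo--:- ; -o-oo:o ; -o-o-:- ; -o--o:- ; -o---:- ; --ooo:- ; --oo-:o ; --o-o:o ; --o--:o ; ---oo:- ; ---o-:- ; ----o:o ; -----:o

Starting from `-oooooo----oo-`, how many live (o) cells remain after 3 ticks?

--ooo-o-oo-o--
o----ooo-oo--o
--oo---------o
count of o: 3

3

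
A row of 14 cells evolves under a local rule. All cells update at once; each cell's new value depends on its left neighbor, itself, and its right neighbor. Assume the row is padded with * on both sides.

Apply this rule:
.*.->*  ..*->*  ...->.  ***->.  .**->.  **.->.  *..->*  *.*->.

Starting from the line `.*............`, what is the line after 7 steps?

step 1: .**..........*
step 2: ...*........*.
step 3: *.***......**.
step 4: .....*....*...
step 5: *...***..***.*
step 6: .*.*...**.....
step 7: .*.**.*..*...*

.*.**.*..*...*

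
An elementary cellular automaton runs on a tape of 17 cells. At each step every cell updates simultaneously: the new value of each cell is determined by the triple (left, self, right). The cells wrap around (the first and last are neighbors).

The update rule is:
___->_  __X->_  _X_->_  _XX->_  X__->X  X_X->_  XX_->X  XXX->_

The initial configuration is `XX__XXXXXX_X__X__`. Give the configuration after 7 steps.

_X__X__XX______X_

_XX______X__X__X_
__XX______X__X__X
X__XX______X__X__
_X__XX______X__X_
__X__XX______X__X
X__X__XX______X__
_X__X__XX______X_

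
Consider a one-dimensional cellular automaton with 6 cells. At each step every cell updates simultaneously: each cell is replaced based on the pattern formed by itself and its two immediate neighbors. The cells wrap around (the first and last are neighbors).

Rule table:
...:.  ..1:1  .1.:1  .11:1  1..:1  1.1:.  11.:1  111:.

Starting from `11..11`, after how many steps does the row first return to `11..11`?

.1111.
11..11

2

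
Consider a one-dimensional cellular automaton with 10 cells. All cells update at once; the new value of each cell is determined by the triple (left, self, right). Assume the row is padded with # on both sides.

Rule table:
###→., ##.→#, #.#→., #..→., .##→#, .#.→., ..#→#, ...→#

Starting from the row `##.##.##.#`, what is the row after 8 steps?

.##.##...#

.#.##.##.#
...##.##.#
.####.##.#
.#..#.##.#
...#..##.#
.##..###.#
.##.##.#.#
.##.##...#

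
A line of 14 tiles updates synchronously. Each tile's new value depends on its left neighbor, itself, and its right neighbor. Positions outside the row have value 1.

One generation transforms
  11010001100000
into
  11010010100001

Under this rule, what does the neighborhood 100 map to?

0

At position 4 the neighborhood is 100; the next row has 0 there.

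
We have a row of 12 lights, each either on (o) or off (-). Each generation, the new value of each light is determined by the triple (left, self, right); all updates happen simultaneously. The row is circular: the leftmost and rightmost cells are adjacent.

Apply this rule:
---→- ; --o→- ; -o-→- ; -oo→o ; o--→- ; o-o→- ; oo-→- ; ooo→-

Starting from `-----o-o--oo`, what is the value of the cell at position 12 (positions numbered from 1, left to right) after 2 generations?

generation 1: ----------o-
generation 2: ------------
position 12 holds -

-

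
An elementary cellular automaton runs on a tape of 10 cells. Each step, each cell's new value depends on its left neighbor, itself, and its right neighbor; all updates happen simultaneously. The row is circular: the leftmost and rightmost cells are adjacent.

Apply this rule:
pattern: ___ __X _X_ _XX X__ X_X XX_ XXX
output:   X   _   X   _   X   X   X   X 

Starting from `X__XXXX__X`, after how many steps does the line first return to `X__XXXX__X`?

10

step 1: XX__XXXX__
step 2: _XX__XXXX_
step 3: __XX__XXXX
step 4: X__XX__XXX
step 5: XX__XX__XX
step 6: XXX__XX__X
step 7: XXXX__XX__
step 8: _XXXX__XX_
step 9: __XXXX__XX
step 10: X__XXXX__X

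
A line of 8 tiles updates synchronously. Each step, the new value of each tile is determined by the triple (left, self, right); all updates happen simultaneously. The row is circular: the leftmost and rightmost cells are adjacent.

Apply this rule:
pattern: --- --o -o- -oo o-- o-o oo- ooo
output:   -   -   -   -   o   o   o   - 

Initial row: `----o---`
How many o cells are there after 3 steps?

1

-----o--
------o-
-------o
count of o: 1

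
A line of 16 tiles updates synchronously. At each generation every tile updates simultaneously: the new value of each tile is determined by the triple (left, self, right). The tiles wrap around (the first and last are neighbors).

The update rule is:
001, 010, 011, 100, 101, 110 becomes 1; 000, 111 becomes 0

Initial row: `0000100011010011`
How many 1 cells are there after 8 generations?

4

1001110111111111
1111011100000000
1001110110000001
1111011111000011
0001110001100110
0011011011111111
1111111110000001
0000000011000011
count of 1: 4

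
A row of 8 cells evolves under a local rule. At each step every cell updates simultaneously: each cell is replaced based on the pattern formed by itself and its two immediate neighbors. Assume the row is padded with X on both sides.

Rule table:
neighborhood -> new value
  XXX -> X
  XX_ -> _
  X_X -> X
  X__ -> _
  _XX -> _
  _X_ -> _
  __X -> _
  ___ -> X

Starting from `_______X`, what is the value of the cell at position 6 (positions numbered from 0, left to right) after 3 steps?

step 1: _XXXXX__
step 2: X_XXX___
step 3: _X_X__X_
position 6 holds X

X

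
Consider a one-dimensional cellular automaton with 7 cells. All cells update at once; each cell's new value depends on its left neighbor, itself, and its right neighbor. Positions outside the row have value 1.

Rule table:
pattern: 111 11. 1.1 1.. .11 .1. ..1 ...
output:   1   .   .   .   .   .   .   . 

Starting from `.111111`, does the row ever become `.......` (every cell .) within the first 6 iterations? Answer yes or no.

..11111
...1111
....111
.....11
......1
.......
all cells are . at iteration 6

yes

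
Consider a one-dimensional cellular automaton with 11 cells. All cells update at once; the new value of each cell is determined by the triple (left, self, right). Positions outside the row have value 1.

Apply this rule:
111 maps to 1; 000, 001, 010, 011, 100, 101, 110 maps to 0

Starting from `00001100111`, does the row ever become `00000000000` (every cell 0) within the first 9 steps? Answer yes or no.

00000000011
00000000001
00000000000
all cells are 0 at step 3

yes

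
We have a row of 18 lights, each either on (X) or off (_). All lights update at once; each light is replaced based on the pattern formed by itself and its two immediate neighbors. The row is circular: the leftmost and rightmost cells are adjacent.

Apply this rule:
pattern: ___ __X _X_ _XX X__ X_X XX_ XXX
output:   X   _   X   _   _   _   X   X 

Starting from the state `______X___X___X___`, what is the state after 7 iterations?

X___X_X_X_X_X_X_X_

XXXXX_X_X_X_X_X_XX
XXXXX_X_X_X_X_X__X
XXXXX_X_X_X_X_X___
_XXXX_X_X_X_X_X_X_
__XXX_X_X_X_X_X_X_
X__XX_X_X_X_X_X_X_
X___X_X_X_X_X_X_X_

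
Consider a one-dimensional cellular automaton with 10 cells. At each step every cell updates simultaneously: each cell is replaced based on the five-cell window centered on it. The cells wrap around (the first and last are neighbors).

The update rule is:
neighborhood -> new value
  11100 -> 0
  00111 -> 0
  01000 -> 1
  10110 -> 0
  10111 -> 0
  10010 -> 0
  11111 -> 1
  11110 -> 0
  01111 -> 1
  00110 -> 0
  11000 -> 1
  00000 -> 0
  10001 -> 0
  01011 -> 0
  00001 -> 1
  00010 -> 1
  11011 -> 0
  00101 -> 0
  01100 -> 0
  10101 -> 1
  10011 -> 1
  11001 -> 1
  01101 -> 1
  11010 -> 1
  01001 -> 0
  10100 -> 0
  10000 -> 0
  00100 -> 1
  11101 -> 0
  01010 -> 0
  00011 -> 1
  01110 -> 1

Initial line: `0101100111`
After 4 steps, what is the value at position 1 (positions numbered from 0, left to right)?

0

1100011010
0010101110
0100100101
0000100001
position 1 holds 0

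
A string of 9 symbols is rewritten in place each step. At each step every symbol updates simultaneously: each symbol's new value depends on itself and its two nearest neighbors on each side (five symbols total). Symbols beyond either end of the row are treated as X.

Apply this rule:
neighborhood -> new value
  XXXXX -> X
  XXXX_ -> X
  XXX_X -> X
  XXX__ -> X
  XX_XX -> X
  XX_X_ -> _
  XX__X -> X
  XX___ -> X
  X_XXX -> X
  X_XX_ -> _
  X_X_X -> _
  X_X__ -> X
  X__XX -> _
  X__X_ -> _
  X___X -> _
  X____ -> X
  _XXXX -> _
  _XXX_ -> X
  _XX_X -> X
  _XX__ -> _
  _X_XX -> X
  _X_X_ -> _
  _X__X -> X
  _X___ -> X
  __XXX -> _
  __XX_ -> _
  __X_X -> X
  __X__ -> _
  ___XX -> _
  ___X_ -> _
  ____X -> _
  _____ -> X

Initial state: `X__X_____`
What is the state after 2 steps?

step 1: XX__XXX__
step 2: XXX__XXX_

XXX__XXX_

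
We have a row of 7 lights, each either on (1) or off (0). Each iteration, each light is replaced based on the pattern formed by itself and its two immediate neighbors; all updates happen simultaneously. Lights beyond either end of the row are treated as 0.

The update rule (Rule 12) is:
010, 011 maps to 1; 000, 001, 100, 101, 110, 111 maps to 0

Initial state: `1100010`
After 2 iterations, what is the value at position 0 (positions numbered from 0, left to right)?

1000010
1000010
position 0 holds 1

1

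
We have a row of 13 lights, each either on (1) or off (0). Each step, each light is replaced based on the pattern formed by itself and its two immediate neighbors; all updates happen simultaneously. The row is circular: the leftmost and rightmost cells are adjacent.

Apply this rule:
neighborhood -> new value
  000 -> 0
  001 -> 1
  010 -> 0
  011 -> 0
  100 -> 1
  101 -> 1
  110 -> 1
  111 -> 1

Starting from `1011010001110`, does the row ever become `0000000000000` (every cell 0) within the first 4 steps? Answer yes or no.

0101101010111
1010110101011
1101011010101
1110101101010
step 4 is 1110101101010, still not uniform 0

no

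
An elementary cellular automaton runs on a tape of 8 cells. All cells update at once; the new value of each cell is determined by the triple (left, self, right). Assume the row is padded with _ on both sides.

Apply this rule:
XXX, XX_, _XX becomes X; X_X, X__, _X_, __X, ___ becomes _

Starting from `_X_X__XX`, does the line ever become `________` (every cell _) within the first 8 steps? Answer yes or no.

no

step 1: ______XX
step 2: ______XX  (fixed point — unchanged through step 8)
step 8 is ______XX, still not uniform _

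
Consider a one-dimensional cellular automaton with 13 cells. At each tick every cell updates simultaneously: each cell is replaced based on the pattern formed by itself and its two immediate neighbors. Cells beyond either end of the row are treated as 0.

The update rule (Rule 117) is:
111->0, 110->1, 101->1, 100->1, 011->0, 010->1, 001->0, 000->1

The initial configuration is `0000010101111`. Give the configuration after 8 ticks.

tick 1: 1111011110001
tick 2: 0001100011101
tick 3: 1100111000111
tick 4: 0110001110001
tick 5: 0011100011101
tick 6: 1000111000111
tick 7: 1110001110001
tick 8: 0011100011101

0011100011101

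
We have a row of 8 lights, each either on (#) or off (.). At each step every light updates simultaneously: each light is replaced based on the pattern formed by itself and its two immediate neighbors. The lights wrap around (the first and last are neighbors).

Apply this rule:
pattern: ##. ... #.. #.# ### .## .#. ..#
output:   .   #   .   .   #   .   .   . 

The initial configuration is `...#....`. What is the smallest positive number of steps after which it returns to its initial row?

6

##...###
#..#..##
.......#
.#####..
..###..#
...#....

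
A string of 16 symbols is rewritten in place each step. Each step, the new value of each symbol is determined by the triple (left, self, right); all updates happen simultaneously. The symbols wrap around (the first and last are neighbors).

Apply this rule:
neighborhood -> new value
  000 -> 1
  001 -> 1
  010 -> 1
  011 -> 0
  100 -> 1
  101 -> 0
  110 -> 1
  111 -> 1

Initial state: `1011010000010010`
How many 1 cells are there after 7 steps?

step 1: 1001011111111110
step 2: 1111001111111110
step 3: 0111110111111110
step 4: 1011110011111111
step 5: 1001111101111111
step 6: 1110111100111111
step 7: 1110011111011111
count of 1: 13

13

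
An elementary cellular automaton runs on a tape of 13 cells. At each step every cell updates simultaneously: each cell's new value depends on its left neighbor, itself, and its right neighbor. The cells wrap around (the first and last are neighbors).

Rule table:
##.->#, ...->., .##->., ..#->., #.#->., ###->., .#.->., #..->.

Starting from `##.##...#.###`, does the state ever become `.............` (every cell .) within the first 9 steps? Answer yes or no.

.#..#........
.............
all cells are . at step 2

yes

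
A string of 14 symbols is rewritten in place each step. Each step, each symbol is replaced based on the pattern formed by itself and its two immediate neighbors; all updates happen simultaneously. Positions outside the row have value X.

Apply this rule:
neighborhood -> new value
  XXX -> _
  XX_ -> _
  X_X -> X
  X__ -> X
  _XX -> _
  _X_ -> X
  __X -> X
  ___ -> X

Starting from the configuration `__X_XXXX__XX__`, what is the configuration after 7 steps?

step 1: XXXX____XX__XX
step 2: ____XXXX__XX__
step 3: XXXX____XX__XX  (repeats step 1; period 2)
step 7: XXXX____XX__XX

XXXX____XX__XX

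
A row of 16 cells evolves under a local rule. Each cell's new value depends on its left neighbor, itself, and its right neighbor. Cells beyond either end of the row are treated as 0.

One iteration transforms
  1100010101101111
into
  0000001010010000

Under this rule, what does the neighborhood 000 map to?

At position 3 the neighborhood is 000; the next row has 0 there.

0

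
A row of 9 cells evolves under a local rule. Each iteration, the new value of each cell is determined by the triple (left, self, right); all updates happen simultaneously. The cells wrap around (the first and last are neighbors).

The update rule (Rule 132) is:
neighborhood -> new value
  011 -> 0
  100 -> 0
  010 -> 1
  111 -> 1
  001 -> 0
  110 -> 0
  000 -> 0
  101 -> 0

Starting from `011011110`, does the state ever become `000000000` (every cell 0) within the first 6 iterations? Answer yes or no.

iteration 1: 000001100
iteration 2: 000000000
all cells are 0 at iteration 2

yes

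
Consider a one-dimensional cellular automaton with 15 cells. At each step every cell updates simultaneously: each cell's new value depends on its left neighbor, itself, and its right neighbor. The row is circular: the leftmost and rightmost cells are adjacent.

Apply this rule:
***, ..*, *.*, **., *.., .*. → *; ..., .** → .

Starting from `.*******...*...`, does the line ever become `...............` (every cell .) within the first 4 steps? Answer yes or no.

no

step 1: *.*******.***..
step 2: **.*******.****
step 3: ***.*******.***
step 4: ****.*******.**
step 4 is ****.*******.**, still not uniform .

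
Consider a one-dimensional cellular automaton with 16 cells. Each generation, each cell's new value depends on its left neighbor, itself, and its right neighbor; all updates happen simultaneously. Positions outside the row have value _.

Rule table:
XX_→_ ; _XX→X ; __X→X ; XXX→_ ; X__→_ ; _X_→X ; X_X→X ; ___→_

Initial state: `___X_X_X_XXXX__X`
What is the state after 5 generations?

X_________XX____

generation 1: __XXXXXXXX____XX
generation 2: _XX__________XX_
generation 3: XX__________XX__
generation 4: X__________XX___
generation 5: X_________XX____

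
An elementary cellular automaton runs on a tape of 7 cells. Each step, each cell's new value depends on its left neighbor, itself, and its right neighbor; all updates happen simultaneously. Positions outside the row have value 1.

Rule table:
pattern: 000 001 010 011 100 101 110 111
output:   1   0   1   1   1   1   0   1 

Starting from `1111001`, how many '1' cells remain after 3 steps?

6

1110101
1101111
1011111
count of 1: 6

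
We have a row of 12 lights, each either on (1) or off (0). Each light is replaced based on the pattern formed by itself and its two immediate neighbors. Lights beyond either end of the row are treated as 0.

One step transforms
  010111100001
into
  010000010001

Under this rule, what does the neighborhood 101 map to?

0

At position 2 the neighborhood is 101; the next row has 0 there.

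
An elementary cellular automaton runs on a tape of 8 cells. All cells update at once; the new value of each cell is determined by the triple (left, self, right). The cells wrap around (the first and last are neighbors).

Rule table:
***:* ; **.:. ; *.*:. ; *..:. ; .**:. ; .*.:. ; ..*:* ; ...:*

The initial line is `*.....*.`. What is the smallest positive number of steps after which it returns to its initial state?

3

..****..
**.**..*
*.....*.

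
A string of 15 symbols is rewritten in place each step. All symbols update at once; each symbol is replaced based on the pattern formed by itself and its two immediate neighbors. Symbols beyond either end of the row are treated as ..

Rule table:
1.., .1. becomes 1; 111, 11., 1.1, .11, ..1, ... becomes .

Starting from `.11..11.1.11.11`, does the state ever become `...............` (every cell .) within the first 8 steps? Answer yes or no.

step 1: ...1....1......
step 2: ...11...11.....
step 3: .....1....1....
step 4: .....11...11...
step 5: .......1....1..
step 6: .......11...11.
step 7: .........1....1
step 8: .........11...1
step 8 is .........11...1, still not uniform .

no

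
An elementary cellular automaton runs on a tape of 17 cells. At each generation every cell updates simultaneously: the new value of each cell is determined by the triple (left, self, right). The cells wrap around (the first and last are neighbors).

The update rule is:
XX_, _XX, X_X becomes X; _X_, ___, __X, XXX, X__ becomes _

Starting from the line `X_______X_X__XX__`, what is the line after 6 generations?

_____________XX__

_________X___XX__
_____________XX__
_____________XX__  (fixed point — unchanged through generation 6)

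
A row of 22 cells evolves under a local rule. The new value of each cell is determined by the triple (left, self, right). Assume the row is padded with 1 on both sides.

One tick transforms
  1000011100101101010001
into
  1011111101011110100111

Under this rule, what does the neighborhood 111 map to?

At position 6 the neighborhood is 111; the next row has 1 there.

1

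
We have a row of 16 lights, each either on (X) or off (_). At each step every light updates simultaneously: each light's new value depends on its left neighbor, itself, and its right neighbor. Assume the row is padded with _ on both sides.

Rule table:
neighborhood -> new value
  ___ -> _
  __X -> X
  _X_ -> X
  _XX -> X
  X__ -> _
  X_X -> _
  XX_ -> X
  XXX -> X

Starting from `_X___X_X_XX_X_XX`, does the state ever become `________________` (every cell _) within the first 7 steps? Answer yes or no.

XX__XX_X_XX_X_XX
XX_XXX_X_XX_X_XX
XX_XXX_X_XX_X_XX  (fixed point — unchanged through step 7)
step 7 is XX_XXX_X_XX_X_XX, still not uniform _

no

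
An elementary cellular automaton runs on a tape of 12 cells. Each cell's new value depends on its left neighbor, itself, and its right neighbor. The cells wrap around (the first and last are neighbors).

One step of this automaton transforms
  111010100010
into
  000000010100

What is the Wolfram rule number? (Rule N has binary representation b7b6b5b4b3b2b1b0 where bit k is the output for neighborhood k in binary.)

position 1: 111 → 0  (bit 7 = 0)
position 2: 110 → 0  (bit 6 = 0)
position 3: 101 → 0  (bit 5 = 0)
position 7: 100 → 1  (bit 4 = 1)
position 0: 011 → 0  (bit 3 = 0)
position 4: 010 → 0  (bit 2 = 0)
position 9: 001 → 1  (bit 1 = 1)
position 8: 000 → 0  (bit 0 = 0)
bits b7..b0 = 00010010 = 18

18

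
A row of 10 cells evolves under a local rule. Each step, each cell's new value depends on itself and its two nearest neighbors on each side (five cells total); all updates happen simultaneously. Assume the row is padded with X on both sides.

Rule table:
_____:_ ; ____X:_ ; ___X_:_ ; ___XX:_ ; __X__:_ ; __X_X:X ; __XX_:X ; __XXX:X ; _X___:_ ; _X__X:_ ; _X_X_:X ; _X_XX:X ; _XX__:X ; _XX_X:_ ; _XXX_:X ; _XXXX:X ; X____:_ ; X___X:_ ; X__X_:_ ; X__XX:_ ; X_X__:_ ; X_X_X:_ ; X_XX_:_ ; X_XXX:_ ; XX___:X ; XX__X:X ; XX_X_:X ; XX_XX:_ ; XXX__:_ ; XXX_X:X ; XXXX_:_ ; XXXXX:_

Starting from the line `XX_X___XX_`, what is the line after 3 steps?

_XX____X__
__XX______
X_XXX_____

X_XXX_____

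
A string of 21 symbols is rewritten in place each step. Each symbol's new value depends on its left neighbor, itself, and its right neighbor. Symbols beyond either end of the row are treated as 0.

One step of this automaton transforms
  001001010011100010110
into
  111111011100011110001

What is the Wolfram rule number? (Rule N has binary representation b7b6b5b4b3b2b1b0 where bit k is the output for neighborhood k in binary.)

23

position 11: 111 → 0  (bit 7 = 0)
position 12: 110 → 0  (bit 6 = 0)
position 6: 101 → 0  (bit 5 = 0)
position 3: 100 → 1  (bit 4 = 1)
position 10: 011 → 0  (bit 3 = 0)
position 2: 010 → 1  (bit 2 = 1)
position 1: 001 → 1  (bit 1 = 1)
position 0: 000 → 1  (bit 0 = 1)
bits b7..b0 = 00010111 = 23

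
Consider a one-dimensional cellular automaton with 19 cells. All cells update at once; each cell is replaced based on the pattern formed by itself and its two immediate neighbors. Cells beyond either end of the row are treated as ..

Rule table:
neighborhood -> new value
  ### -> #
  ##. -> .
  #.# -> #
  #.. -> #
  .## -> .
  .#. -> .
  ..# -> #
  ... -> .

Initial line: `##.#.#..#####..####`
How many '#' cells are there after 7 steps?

11

step 1: ..#.#.##.###.##.##.
step 2: .#.#.#..#.#.#..#..#
step 3: #.#.#.##.#.#.##.##.
step 4: .#.#.#..#.#.#..#..#  (repeats step 2; period 2)
step 7: #.#.#.##.#.#.##.##.
count of #: 11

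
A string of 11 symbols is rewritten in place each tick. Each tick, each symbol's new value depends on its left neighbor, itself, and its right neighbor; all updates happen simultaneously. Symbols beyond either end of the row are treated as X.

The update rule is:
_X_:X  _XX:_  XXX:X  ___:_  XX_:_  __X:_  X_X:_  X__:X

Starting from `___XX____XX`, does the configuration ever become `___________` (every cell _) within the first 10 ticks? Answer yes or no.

no

X____X____X
_X___XX____
_XX____X___
___X___XX__
X__XX____X_
_X___X___X_
_XX__XX__X_
___X___X_X_
X__XX__X_X_
_X___X_X_X_
tick 10 is _X___X_X_X_, still not uniform _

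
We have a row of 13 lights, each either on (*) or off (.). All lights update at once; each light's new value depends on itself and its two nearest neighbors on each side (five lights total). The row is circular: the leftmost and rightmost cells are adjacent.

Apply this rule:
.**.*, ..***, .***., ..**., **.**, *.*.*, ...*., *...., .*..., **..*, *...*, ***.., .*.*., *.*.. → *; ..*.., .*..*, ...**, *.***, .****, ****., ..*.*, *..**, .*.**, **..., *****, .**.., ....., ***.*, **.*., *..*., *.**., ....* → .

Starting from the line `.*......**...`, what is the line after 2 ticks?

*.**....*..*.
*....*.*....*

*....*.*....*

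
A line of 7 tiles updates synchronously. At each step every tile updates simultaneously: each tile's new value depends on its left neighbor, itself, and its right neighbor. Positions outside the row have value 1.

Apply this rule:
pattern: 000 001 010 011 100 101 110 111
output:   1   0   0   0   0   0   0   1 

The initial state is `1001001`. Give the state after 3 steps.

0000000
0111110
0011100

0011100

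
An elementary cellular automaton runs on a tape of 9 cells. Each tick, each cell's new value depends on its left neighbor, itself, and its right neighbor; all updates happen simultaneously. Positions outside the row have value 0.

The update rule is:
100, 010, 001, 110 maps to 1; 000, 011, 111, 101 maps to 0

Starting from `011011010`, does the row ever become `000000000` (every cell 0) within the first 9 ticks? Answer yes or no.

101001011
101111001
100001111
110010001
011111011
100001001
110011111
011100001
100110011
tick 9 is 100110011, still not uniform 0

no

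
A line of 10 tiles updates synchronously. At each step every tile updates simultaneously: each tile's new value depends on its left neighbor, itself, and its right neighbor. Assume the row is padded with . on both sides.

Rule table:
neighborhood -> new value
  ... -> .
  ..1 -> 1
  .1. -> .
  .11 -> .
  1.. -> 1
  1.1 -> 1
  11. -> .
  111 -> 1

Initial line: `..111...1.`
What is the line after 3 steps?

step 1: .1.1.1.1.1
step 2: 1.1.1.1.1.
step 3: .1.1.1.1.1

.1.1.1.1.1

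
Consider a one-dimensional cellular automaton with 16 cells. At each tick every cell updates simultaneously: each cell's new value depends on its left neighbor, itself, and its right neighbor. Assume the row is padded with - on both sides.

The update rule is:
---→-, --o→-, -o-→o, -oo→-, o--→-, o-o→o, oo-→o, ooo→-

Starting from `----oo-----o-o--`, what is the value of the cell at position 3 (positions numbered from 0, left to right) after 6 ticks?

-

tick 1: -----o-----ooo--
tick 2: -----o-------o--
tick 3: -----o-------o--  (fixed point — unchanged through tick 6)
position 3 holds -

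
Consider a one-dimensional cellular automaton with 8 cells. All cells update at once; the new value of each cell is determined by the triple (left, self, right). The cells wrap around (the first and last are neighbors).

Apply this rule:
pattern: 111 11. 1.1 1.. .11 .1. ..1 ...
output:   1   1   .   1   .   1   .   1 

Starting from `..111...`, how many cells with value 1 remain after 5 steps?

1..11111
11..1111
111..111
1111..11
11111..1
count of 1: 6

6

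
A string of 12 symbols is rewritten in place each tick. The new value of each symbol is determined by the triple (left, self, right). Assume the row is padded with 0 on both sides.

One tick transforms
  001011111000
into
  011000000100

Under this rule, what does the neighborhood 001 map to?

At position 1 the neighborhood is 001; the next row has 1 there.

1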